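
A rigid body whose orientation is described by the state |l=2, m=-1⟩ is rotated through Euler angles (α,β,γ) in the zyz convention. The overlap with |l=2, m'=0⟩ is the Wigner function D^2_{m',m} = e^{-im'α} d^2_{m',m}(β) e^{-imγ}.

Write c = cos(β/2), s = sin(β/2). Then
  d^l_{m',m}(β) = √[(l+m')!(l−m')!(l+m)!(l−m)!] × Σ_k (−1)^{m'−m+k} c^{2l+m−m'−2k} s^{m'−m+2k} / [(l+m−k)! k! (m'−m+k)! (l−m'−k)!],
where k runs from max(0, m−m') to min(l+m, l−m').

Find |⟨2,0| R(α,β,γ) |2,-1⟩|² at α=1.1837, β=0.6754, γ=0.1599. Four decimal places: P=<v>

P=0.3571

D^2_{0,-1}(1.1837,0.6754,0.1599) = e^{-i·0·1.1837}·d^2_{0,-1}(0.6754)·e^{-i·-1·0.1599}. Compute d first:
With c≡cos(β/2)=0.943519 and s≡sin(β/2)=0.331318, N=[2·2·1·6]^{1/2}=4.898979
k: max(0,(-1)−(0))=0 … min(2+(-1),2−(0))=1
  k=0: (−1)^1·4.8990/(2)·0.9435^3·0.3313^1 = -0.681668
  k=1: (−1)^2·4.8990/(2)·0.9435^1·0.3313^3 = +0.084055
d^2_{0,-1}(0.6754) = -0.681668 +0.084055 = -0.597613
|D^2_{0,-1}|² = |d^2_{0,-1}(β)|² = (-0.597613)² = 0.357142 (the z-rotation phases have unit modulus)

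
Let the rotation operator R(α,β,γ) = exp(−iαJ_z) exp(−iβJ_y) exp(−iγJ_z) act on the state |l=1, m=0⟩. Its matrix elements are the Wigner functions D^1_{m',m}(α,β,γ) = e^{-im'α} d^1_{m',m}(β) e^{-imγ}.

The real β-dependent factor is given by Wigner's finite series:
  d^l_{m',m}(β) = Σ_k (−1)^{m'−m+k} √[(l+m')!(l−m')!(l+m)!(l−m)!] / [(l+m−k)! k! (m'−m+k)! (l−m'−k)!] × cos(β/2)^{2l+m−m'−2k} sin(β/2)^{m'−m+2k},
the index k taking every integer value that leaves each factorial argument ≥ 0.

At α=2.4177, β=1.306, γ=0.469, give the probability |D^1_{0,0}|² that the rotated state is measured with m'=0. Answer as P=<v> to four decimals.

P=0.0685

First d^1_{0,0}(β=1.306), then the phase factors e^{-i(0)α} and e^{-i(0)γ}:
c=cos(1.306/2)=0.794265, s=sin(1.306/2)=0.607572; N=√[1·1·1·1]=1.000000
The bounds max(0,m−m')=0 and min(l+m,l−m')=1 give 2 terms
  k=0: (−1)^0·1.0000/(1)·0.7943^2·0.6076^0 = +0.630856
  k=1: (−1)^1·1.0000/(1)·0.7943^0·0.6076^2 = -0.369144
d^1_{0,0}(1.306) = +0.630856 -0.369144 = +0.261713
|D^1_{0,0}|² = |d^1_{0,0}(β)|² = (+0.261713)² = 0.068494 (the z-rotation phases have unit modulus)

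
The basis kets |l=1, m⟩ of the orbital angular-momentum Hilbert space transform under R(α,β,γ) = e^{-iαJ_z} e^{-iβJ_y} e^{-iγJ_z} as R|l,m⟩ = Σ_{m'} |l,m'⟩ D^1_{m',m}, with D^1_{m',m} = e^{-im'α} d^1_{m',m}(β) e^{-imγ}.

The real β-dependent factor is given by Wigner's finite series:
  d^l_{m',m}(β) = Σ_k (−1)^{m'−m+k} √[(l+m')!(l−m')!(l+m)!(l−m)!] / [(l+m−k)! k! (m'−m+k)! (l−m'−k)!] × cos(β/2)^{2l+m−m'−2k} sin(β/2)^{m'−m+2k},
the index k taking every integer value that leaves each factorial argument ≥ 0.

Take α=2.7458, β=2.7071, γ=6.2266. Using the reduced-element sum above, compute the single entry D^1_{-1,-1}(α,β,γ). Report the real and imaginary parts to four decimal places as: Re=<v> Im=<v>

Split into d^1_{-1,-1}(β=2.7071) × two z-phases.
c=cos(2.7071/2)=0.215541, s=sin(2.7071/2)=0.976495; N=√[1·2·1·2]=2.000000
k∈{0} keeps every argument non-negative
  k=0: (−1)^0·2.0000/(2)·0.2155^2·0.9765^0 = +0.046458
d^1_{-1,-1}(2.7071) = +0.046458
D = (-0.922691+0.385540i)·(+0.046458)·(+0.998399-0.056555i) = -0.041785+0.020307i

Re=-0.0418 Im=0.0203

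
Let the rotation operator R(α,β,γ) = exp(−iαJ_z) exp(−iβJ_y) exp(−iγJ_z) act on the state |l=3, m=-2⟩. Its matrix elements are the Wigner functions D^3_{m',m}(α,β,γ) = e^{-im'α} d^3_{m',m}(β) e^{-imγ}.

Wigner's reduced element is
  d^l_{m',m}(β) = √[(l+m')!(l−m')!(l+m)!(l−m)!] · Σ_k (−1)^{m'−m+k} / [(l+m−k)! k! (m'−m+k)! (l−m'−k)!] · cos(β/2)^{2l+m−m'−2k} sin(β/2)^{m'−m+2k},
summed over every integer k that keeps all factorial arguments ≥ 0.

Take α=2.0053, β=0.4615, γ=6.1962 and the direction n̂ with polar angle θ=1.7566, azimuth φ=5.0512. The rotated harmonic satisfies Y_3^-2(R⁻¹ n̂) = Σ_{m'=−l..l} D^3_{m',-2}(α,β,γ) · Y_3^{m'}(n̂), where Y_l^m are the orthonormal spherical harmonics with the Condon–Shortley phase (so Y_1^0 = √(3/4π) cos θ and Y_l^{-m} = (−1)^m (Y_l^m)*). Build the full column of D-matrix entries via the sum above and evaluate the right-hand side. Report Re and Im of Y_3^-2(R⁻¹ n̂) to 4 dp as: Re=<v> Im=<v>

Re=-0.3916 Im=-0.0241

Need the full column D^3_{m',-2} for m'=−3..3 at α=2.0053, β=0.4615, γ=6.1962.
cos(β/2)=0.973495, sin(β/2)=0.228708
d^3_{-3,-2}: single k=1 term ⇒ +0.489807;  D = +0.442892-0.209185i
d^3_{-2,-2}: k∈[0..1] ⇒ +0.851143 -0.234891 = +0.616252;  D = -0.473300-0.394656i
d^3_{-1,-2}: k∈[0..1] ⇒ -0.632339 +0.069803 = -0.562536;  D = +0.144907-0.543552i
d^3_{0,-2}: k∈[0..1] ⇒ +0.257310 -0.014202 = +0.243108;  D = +0.239439-0.042081i
d^3_{1,-2}: k∈[0..1] ⇒ -0.069803 +0.001926 = -0.067877;  D = +0.038799+0.055694i
d^3_{2,-2}: k∈[0..1] ⇒ +0.012965 -0.000143 = +0.012822;  D = -0.006458+0.011077i
d^3_{3,-2}: single k=0 term ⇒ -0.001492;  D = -0.001486-0.000139i
Y_3^{m'}(θ=1.7566,φ=5.0512) and Σ D·Y over m':
  (+0.4429-0.2092i)·(-0.3367-0.2085i)  (-0.4733-0.3947i)·(+0.1421-0.1143i)  (+0.1449-0.5436i)·(-0.0876-0.2484i)  (+0.2394-0.0421i)·(+0.1951+0.0000i)  (+0.0388+0.0557i)·(+0.0876-0.2484i)  (-0.0065+0.0111i)·(+0.1421+0.1143i)  (-0.0015-0.0001i)·(+0.3367-0.2085i)
Y_3^-2(R⁻¹ n̂) = -0.391613-0.024137i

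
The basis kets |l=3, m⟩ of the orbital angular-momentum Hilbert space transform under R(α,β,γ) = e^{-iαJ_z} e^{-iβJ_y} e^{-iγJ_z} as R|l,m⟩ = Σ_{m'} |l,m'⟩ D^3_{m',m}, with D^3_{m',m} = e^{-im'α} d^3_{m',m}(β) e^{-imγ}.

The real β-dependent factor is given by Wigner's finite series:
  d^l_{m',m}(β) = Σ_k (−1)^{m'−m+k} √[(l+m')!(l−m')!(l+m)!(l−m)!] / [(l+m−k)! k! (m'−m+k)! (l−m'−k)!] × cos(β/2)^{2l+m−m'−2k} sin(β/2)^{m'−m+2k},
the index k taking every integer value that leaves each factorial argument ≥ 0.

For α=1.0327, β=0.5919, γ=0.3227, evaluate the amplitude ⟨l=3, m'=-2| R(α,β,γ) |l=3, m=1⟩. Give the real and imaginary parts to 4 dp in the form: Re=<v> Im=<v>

Re=-0.0224 Im=0.1290

First d^3_{-2,1}(β=0.5919), then the phase factors e^{-i(-2)α} and e^{-i(1)γ}:
With c≡cos(β/2)=0.956526 and s≡sin(β/2)=0.291649, N=[1·120·24·2]^{1/2}=75.894664
k: max(0,(1)−(-2))=3 … min(3+(1),3−(-2))=4
  k=3: (−1)^0·75.8947/(12)·0.9565^3·0.2916^3 = +0.137309
  k=4: (−1)^1·75.8947/(24)·0.9565^1·0.2916^5 = -0.006383
d^3_{-2,1}(0.5919) = +0.137309 -0.006383 = +0.130927
D = (-0.474683+0.880157i)·(+0.130927)·(+0.948383-0.317128i) = -0.022396+0.128997i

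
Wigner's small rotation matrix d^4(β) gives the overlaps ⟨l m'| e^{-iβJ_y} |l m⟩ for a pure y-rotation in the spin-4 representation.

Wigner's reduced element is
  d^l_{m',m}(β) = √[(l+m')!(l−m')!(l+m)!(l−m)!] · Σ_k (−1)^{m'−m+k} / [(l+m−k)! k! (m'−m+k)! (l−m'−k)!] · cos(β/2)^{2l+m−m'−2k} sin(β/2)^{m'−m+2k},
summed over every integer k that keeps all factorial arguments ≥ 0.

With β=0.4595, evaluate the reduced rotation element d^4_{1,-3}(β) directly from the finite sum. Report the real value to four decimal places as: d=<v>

d^4_{1,-3}(β=0.4595) via Wigner's sum:
With c≡cos(β/2)=0.973723 and s≡sin(β/2)=0.227734, N=[120·6·1·5040]^{1/2}=1904.940944
k∈{0,1} keeps every argument non-negative
  k=0: (−1)^4·1904.9409/(144)·0.9737^4·0.2277^4 = +0.031987
  k=1: (−1)^5·1904.9409/(240)·0.9737^2·0.2277^6 = -0.001050
d^4_{1,-3}(0.4595) = +0.031987 -0.001050 = +0.030937

d=0.0309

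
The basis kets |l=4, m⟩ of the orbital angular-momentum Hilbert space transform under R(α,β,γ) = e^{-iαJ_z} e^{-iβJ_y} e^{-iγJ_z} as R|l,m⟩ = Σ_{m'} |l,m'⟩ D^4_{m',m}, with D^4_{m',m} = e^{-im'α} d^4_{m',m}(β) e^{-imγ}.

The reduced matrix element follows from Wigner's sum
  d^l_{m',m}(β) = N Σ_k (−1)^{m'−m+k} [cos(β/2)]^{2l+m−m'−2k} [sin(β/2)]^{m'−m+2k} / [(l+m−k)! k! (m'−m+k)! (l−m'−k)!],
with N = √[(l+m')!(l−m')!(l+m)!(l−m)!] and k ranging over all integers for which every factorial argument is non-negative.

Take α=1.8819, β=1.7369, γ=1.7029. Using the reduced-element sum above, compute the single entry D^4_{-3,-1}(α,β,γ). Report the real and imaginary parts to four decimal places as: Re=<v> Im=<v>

Split into d^4_{-3,-1}(β=1.7369) × two z-phases.
Half-angle: c=0.646010, s=0.763329. N=√(1·5040·6·120)=1904.940944
Admissible k: 2..3 (factorial args all ≥0)
  k=2: (−1)^0·1904.9409/(240)·0.6460^6·0.7633^2 = +0.336148
  k=3: (−1)^1·1904.9409/(144)·0.6460^4·0.7633^4 = -0.782210
d^4_{-3,-1}(1.7369) = +0.336148 -0.782210 = -0.446062
Attach z-rotation phases: D = e^{-i(-3)(1.8819)}·(-0.446062)·e^{-i(-1)(1.7029)} = -0.215957-0.390299i

Re=-0.2160 Im=-0.3903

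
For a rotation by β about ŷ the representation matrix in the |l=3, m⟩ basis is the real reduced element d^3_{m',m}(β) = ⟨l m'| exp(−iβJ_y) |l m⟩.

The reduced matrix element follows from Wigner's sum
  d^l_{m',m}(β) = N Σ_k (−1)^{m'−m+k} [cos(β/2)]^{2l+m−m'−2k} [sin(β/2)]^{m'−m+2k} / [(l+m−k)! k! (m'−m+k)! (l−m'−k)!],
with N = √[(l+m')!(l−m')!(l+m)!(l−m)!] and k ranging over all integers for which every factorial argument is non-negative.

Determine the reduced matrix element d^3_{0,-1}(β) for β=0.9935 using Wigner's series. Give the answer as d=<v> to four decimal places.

d^3_{0,-1}(β=0.9935) via Wigner's sum:
Half-angle: c=0.879136, s=0.476571. N=√(6·6·2·24)=41.569219
The bounds max(0,m−m')=0 and min(l+m,l−m')=2 give 3 terms
  k=0: (−1)^1·41.5692/(12)·0.8791^5·0.4766^1 = -0.866959
  k=1: (−1)^2·41.5692/(4)·0.8791^3·0.4766^3 = +0.764298
  k=2: (−1)^3·41.5692/(12)·0.8791^1·0.4766^5 = -0.074866
d^3_{0,-1}(0.9935) = -0.866959 +0.764298 -0.074866 = -0.177527

d=-0.1775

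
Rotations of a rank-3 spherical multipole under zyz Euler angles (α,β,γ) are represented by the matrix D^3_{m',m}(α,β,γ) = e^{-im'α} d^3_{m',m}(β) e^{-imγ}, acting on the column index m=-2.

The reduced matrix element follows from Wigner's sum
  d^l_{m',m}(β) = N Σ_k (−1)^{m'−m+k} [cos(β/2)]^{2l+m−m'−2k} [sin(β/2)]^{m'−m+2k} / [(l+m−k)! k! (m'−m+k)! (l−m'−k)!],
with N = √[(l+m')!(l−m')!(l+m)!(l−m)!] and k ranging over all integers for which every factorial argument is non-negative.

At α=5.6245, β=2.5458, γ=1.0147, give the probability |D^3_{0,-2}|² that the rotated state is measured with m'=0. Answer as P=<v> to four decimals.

P=0.1274

Split into d^3_{0,-2}(β=2.5458) × two z-phases.
Half-angle: c=0.293510, s=0.955956. N=√(6·6·1·120)=65.726707
k∈{0,1} keeps every argument non-negative
  k=0: (−1)^2·65.7267/(12)·0.2935^4·0.9560^2 = +0.037147
  k=1: (−1)^3·65.7267/(12)·0.2935^2·0.9560^4 = -0.394056
d^3_{0,-2}(2.5458) = +0.037147 -0.394056 = -0.356908
|D^3_{0,-2}|² = |d^3_{0,-2}(β)|² = (-0.356908)² = 0.127384 (the z-rotation phases have unit modulus)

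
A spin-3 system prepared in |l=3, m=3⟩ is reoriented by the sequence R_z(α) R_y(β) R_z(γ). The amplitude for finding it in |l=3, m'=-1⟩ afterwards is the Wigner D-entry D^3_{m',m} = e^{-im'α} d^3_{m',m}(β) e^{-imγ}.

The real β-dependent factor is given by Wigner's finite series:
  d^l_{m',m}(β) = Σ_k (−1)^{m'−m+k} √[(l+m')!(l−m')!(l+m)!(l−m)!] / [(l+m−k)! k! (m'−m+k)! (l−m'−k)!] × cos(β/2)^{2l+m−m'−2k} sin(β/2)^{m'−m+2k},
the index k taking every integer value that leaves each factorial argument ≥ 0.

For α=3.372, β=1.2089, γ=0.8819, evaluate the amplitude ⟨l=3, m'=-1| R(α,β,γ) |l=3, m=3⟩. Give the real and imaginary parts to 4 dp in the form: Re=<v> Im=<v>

Re=0.2045 Im=0.1816

First d^3_{-1,3}(β=1.2089), then the phase factors e^{-i(-1)α} and e^{-i(3)γ}:
c=cos(1.2089/2)=0.822815, s=sin(1.2089/2)=0.568310; N=√[2·24·720·1]=185.903201
Admissible k: 4..4 (factorial args all ≥0)
  k=4: (−1)^0·185.9032/(48)·0.8228^2·0.5683^4 = +0.273520
d^3_{-1,3}(1.2089) = +0.273520
D = (-0.973573-0.228374i)·(+0.273520)·(-0.879544-0.475817i) = +0.204494+0.181647i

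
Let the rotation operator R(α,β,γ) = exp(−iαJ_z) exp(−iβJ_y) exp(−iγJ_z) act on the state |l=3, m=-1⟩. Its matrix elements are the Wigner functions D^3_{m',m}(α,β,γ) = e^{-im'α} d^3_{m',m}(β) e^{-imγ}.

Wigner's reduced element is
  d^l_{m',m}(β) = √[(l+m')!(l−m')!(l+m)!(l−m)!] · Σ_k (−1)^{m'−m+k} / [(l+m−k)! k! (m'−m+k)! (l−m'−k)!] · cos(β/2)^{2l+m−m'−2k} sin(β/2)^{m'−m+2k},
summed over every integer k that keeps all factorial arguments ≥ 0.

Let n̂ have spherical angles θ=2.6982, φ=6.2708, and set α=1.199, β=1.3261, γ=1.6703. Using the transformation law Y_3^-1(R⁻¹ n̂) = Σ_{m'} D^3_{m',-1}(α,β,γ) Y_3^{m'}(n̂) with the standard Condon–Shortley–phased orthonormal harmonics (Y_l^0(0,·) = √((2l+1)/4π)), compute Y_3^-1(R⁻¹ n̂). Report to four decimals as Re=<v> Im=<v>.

Need the full column D^3_{m',-1} for m'=−3..3 at α=1.199, β=1.3261, γ=1.6703.
cos(β/2)=0.788119, sin(β/2)=0.615523
d^3_{-3,-1}: single k=2 term ⇒ +0.566110;  D = +0.298265-0.481164i
d^3_{-2,-1}: k∈[1..2] ⇒ +0.591837 -0.722002 = -0.130165;  D = +0.078160+0.104086i
d^3_{-1,-1}: k∈[0..2] ⇒ +0.239634 -1.169352 +0.534950 = -0.394768;  D = +0.380224-0.106169i
d^3_{0,-1}: k∈[0..2] ⇒ -0.648325 +1.186371 -0.241216 = +0.296830;  D = -0.029487+0.295362i
d^3_{1,-1}: k∈[0..2] ⇒ +0.877014 -0.713266 +0.054384 = +0.218132;  D = +0.194351+0.099042i
d^3_{2,-1}: k∈[0..1] ⇒ -0.722002 +0.220199 = -0.501804;  D = -0.374700+0.333777i
d^3_{3,-1}: single k=0 term ⇒ +0.345308;  D = -0.120318-0.323669i
Y_3^{m'}(θ=2.6982,φ=6.2708) and Σ D·Y over m':
  (+0.2983-0.4812i)·(+0.0329+0.0012i)  (+0.0782+0.1041i)·(-0.1699-0.0042i)  (+0.3802-0.1062i)·(+0.4270+0.0053i)  (-0.0295+0.2954i)·(-0.3640+0.0000i)  (+0.1944+0.0990i)·(-0.4270+0.0053i)  (-0.3747+0.3338i)·(-0.1699+0.0042i)  (-0.1203-0.3237i)·(-0.0329+0.0012i)
Y_3^-1(R⁻¹ n̂) = +0.154298-0.273330i

Re=0.1543 Im=-0.2733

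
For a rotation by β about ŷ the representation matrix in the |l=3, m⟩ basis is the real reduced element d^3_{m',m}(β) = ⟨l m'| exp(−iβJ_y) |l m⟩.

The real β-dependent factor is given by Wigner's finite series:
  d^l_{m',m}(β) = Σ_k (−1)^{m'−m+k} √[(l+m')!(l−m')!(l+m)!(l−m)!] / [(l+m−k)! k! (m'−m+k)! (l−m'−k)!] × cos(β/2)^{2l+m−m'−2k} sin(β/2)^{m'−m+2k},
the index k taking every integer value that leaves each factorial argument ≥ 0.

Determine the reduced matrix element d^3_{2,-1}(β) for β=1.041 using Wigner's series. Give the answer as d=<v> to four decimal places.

d^3_{2,-1}(β=1.041) via Wigner's sum:
With c≡cos(β/2)=0.867571 and s≡sin(β/2)=0.497314, N=[120·1·2·24]^{1/2}=75.894664
Admissible k: 0..1 (factorial args all ≥0)
  k=0: (−1)^3·75.8947/(12)·0.8676^3·0.4973^3 = -0.507968
  k=1: (−1)^4·75.8947/(24)·0.8676^1·0.4973^5 = +0.083456
d^3_{2,-1}(1.041) = -0.507968 +0.083456 = -0.424512

d=-0.4245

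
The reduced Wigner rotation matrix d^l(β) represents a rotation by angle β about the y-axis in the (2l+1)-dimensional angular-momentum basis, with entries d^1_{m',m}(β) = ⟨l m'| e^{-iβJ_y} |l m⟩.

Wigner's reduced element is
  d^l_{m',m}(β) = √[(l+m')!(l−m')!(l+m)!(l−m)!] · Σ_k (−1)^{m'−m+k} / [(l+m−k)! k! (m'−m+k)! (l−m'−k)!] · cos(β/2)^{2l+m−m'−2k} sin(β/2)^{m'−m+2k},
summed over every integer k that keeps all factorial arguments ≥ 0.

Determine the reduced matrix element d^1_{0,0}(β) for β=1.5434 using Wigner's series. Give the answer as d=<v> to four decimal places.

d^1_{0,0}(β=1.5434) via Wigner's sum:
c=cos(1.5434/2)=0.716726, s=sin(1.5434/2)=0.697355; N=√[1·1·1·1]=1.000000
The bounds max(0,m−m')=0 and min(l+m,l−m')=1 give 2 terms
  k=0: (−1)^0·1.0000/(1)·0.7167^2·0.6974^0 = +0.513696
  k=1: (−1)^1·1.0000/(1)·0.7167^0·0.6974^2 = -0.486304
d^1_{0,0}(1.5434) = +0.513696 -0.486304 = +0.027393

d=0.0274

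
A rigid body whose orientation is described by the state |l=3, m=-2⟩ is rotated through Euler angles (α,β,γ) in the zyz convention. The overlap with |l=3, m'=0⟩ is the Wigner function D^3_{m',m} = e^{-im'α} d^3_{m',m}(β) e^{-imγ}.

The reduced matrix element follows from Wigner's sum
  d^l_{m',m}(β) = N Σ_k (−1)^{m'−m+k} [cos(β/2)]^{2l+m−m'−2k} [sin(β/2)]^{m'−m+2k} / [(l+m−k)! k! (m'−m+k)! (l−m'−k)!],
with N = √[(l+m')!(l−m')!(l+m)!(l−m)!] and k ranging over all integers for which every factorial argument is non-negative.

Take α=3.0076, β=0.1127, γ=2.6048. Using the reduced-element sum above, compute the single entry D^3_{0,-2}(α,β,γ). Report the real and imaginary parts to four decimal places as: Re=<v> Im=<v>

Re=0.0082 Im=-0.0151

D^3_{0,-2}(3.0076,0.1127,2.6048) = e^{-i·0·3.0076}·d^3_{0,-2}(0.1127)·e^{-i·-2·2.6048}. Compute d first:
c=cos(0.1127/2)=0.998413, s=sin(0.1127/2)=0.056320; N=√[6·6·1·120]=65.726707
k∈{0,1} keeps every argument non-negative
  k=0: (−1)^2·65.7267/(12)·0.9984^4·0.0563^2 = +0.017264
  k=1: (−1)^3·65.7267/(12)·0.9984^2·0.0563^4 = -0.000055
d^3_{0,-2}(0.1127) = +0.017264 -0.000055 = +0.017209
Phases: e^{-i·(0)·3.0076}=+1.000000+0.000000i, e^{-i·(-2)·2.6048}=+0.476976-0.878916i ⇒ D=+0.008208-0.015125i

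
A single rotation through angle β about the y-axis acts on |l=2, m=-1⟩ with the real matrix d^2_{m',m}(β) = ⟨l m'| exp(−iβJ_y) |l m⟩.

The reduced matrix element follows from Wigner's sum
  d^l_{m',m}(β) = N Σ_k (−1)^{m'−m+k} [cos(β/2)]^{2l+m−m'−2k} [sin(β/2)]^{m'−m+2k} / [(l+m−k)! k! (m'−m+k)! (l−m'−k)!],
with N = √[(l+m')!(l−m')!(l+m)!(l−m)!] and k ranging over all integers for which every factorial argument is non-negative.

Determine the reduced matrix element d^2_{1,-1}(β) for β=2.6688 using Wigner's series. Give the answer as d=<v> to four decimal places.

d^2_{1,-1}(β=2.6688) via Wigner's sum:
c=cos(2.6688/2)=0.234201, s=sin(2.6688/2)=0.972188; N=√[6·1·1·6]=6.000000
The bounds max(0,m−m')=0 and min(l+m,l−m')=1 give 2 terms
  k=0: (−1)^2·6.0000/(2)·0.2342^2·0.9722^2 = +0.155524
  k=1: (−1)^3·6.0000/(6)·0.2342^0·0.9722^4 = -0.893309
d^2_{1,-1}(2.6688) = +0.155524 -0.893309 = -0.737784

d=-0.7378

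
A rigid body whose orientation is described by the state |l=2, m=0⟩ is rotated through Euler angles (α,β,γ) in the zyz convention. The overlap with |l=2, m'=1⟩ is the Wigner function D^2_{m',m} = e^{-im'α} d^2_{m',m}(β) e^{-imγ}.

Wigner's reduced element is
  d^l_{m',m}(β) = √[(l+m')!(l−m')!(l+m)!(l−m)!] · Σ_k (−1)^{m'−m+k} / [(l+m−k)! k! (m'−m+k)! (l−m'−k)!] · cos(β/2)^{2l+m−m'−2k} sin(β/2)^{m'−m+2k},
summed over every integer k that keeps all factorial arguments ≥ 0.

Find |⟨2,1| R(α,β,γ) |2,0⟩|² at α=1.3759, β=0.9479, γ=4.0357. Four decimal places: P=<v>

P=0.3368

Split into d^2_{1,0}(β=0.9479) × two z-phases.
With c≡cos(β/2)=0.889772 and s≡sin(β/2)=0.456404, N=[6·1·2·2]^{1/2}=4.898979
k: max(0,(0)−(1))=0 … min(2+(0),2−(1))=1
  k=0: (−1)^1·4.8990/(2)·0.8898^3·0.4564^1 = -0.787521
  k=1: (−1)^2·4.8990/(2)·0.8898^1·0.4564^3 = +0.207207
d^2_{1,0}(0.9479) = -0.787521 +0.207207 = -0.580314
|D^2_{1,0}|² = |d^2_{1,0}(β)|² = (-0.580314)² = 0.336765 (the z-rotation phases have unit modulus)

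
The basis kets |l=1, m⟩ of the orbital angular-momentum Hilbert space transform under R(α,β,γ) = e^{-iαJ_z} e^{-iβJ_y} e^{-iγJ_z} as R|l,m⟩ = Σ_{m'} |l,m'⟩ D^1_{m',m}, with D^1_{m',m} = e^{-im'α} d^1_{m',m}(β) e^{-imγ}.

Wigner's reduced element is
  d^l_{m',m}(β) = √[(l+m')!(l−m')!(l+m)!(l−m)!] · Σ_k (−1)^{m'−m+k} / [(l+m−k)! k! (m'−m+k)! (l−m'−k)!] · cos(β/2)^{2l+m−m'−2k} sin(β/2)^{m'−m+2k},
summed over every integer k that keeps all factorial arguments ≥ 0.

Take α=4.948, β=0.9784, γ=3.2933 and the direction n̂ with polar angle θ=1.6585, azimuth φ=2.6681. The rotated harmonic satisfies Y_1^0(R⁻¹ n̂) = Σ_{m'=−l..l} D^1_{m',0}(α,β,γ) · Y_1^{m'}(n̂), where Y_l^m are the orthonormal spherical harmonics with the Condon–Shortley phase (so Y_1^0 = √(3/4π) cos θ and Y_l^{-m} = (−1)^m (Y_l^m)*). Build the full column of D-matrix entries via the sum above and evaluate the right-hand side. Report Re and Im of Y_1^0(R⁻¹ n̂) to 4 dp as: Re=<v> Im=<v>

Re=-0.2868 Im=0.0000

Need the full column D^1_{m',0} for m'=−1..1 at α=4.948, β=0.9784, γ=3.2933.
cos(β/2)=0.882709, sin(β/2)=0.469920
d^1_{-1,0}: single k=1 term ⇒ +0.586619;  D = +0.136939-0.570412i
d^1_{0,0}: k∈[0..1] ⇒ +0.779175 -0.220825 = +0.558351;  D = +0.558351+0.000000i
d^1_{1,0}: single k=0 term ⇒ -0.586619;  D = -0.136939-0.570412i
Y_1^{m'}(θ=1.6585,φ=2.6681) and Σ D·Y over m':
  (+0.1369-0.5704i)·(-0.3063-0.1569i)  (+0.5584+0.0000i)·(-0.0428+0.0000i)  (-0.1369-0.5704i)·(+0.3063-0.1569i)
Y_1^0(R⁻¹ n̂) = -0.286825+0.000000i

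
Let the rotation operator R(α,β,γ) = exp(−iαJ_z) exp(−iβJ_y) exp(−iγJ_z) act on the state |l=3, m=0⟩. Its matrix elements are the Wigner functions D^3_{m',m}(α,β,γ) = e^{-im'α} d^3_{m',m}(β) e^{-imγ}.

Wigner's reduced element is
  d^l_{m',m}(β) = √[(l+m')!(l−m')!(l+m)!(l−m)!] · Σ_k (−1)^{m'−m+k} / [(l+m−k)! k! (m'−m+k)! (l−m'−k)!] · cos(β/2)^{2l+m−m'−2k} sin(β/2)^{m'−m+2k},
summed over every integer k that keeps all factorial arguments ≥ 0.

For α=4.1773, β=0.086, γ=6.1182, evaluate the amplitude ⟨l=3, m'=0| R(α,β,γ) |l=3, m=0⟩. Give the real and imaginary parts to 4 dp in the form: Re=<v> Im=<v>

D^3_{0,0}(4.1773,0.086,6.1182) = e^{-i·0·4.1773}·d^3_{0,0}(0.086)·e^{-i·0·6.1182}. Compute d first:
c=cos(0.086/2)=0.999076, s=sin(0.086/2)=0.042987; N=√[6·6·6·6]=36.000000
The bounds max(0,m−m')=0 and min(l+m,l−m')=3 give 4 terms
  k=0: (−1)^0·36.0000/(36)·0.9991^6·0.0430^0 = +0.994467
  k=1: (−1)^1·36.0000/(4)·0.9991^4·0.0430^2 = -0.016569
  k=2: (−1)^2·36.0000/(4)·0.9991^2·0.0430^4 = +0.000031
  k=3: (−1)^3·36.0000/(36)·0.9991^0·0.0430^6 = -0.000000
d^3_{0,0}(0.086) = +0.994467 -0.016569 +0.000031 -0.000000 = +0.977928
Attach z-rotation phases: D = e^{-i(0)(4.1773)}·(+0.977928)·e^{-i(0)(6.1182)} = +0.977928+0.000000i

Re=0.9779 Im=0.0000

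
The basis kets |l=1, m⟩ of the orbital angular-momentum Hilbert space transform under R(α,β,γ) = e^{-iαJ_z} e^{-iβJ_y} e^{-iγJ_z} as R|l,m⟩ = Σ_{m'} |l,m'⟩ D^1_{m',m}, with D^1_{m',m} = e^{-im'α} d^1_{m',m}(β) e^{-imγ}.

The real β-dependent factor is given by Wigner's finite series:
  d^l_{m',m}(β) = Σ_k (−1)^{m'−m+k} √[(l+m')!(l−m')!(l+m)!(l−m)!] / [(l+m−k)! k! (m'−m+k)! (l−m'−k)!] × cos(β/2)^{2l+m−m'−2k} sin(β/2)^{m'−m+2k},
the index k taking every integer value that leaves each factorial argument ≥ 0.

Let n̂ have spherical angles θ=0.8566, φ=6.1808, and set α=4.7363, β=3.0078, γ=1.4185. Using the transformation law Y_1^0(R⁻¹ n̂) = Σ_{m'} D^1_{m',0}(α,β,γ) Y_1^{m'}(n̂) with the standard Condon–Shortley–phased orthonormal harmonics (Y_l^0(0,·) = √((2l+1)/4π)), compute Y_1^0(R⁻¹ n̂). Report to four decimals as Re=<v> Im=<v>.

Need the full column D^1_{m',0} for m'=−1..1 at α=4.7363, β=3.0078, γ=1.4185.
cos(β/2)=0.066846, sin(β/2)=0.997763
d^1_{-1,0}: single k=1 term ⇒ +0.094324;  D = +0.002255-0.094297i
d^1_{0,0}: k∈[0..1] ⇒ +0.004468 -0.995532 = -0.991063;  D = -0.991063+0.000000i
d^1_{1,0}: single k=0 term ⇒ -0.094324;  D = -0.002255-0.094297i
Y_1^{m'}(θ=0.8566,φ=6.1808) and Σ D·Y over m':
  (+0.0023-0.0943i)·(+0.2597+0.0267i)  (-0.9911+0.0000i)·(+0.3200+0.0000i)  (-0.0023-0.0943i)·(-0.2597+0.0267i)
Y_1^0(R⁻¹ n̂) = -0.310976+0.000000i

Re=-0.3110 Im=0.0000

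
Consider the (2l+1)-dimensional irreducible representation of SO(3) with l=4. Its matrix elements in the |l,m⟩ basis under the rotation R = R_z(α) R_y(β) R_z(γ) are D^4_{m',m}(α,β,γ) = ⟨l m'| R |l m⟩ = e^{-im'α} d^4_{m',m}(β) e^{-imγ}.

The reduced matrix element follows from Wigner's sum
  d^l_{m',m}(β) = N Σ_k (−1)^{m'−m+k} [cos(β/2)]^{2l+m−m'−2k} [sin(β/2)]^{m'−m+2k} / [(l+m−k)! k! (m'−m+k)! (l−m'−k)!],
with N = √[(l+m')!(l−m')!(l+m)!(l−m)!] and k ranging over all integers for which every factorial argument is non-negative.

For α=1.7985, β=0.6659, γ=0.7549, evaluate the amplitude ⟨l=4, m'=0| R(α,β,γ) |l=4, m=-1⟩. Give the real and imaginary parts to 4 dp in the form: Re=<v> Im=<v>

Re=-0.2628 Im=-0.2472

Split into d^4_{0,-1}(β=0.6659) × two z-phases.
With c≡cos(β/2)=0.945082 and s≡sin(β/2)=0.326832, N=[24·24·6·120]^{1/2}=643.987578
k∈{0,1,2,3} keeps every argument non-negative
  k=0: (−1)^1·643.9876/(144)·0.9451^7·0.3268^1 = -0.984300
  k=1: (−1)^2·643.9876/(24)·0.9451^5·0.3268^3 = +0.706301
  k=2: (−1)^3·643.9876/(24)·0.9451^3·0.3268^5 = -0.084470
  k=3: (−1)^4·643.9876/(144)·0.9451^1·0.3268^7 = +0.001684
d^4_{0,-1}(0.6659) = -0.984300 +0.706301 -0.084470 +0.001684 = -0.360785
D = (+1.000000+0.000000i)·(-0.360785)·(+0.728340+0.685216i) = -0.262774-0.247216i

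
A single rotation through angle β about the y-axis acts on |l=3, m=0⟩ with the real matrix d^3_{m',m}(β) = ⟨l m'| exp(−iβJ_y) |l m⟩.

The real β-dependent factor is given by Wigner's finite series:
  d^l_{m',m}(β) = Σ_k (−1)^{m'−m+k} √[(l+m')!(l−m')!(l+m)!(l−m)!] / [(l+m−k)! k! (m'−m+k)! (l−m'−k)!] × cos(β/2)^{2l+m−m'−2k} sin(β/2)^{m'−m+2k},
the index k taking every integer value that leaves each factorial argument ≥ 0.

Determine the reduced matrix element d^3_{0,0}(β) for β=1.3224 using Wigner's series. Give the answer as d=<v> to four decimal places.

d^3_{0,0}(β=1.3224) via Wigner's sum:
Half-angle: c=0.789256, s=0.614064. N=√(6·6·6·6)=36.000000
Admissible k: 0..3 (factorial args all ≥0)
  k=0: (−1)^0·36.0000/(36)·0.7893^6·0.6141^0 = +0.241717
  k=1: (−1)^1·36.0000/(4)·0.7893^4·0.6141^2 = -1.316866
  k=2: (−1)^2·36.0000/(4)·0.7893^2·0.6141^4 = +0.797139
  k=3: (−1)^3·36.0000/(36)·0.7893^0·0.6141^6 = -0.053615
d^3_{0,0}(1.3224) = +0.241717 -1.316866 +0.797139 -0.053615 = -0.331626

d=-0.3316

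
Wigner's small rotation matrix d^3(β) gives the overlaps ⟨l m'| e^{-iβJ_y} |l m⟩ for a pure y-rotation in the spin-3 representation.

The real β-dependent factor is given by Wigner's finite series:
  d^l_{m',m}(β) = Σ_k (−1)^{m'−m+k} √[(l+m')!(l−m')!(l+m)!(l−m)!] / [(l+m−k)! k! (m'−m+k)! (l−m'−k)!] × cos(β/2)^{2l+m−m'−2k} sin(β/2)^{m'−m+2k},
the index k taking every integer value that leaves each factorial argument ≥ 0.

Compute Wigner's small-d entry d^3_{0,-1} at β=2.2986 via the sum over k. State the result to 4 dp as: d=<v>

d^3_{0,-1}(β=2.2986) via Wigner's sum:
Half-angle: c=0.409126, s=0.912478. N=√(6·6·2·24)=41.569219
k: max(0,(-1)−(0))=0 … min(3+(-1),3−(0))=2
  k=0: (−1)^1·41.5692/(12)·0.4091^5·0.9125^1 = -0.036233
  k=1: (−1)^2·41.5692/(4)·0.4091^3·0.9125^3 = +0.540693
  k=2: (−1)^3·41.5692/(12)·0.4091^1·0.9125^5 = -0.896519
d^3_{0,-1}(2.2986) = -0.036233 +0.540693 -0.896519 = -0.392058

d=-0.3921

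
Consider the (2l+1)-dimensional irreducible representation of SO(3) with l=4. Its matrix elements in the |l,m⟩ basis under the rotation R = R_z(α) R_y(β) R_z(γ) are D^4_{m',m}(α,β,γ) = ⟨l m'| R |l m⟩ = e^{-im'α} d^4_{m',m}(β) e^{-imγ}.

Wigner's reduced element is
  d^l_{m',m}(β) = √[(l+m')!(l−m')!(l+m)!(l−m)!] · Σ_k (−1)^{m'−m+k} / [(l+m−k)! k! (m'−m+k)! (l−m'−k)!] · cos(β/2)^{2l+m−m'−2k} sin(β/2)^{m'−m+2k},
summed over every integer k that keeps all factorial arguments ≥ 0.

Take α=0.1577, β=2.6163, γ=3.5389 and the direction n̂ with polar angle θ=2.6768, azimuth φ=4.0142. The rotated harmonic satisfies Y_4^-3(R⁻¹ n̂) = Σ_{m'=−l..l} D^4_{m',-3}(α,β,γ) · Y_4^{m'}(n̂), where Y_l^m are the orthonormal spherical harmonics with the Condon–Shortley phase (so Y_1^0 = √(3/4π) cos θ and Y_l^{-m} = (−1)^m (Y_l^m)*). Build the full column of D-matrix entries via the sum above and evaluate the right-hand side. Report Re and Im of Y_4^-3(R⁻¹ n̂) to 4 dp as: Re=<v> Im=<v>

Re=0.2620 Im=-0.2792

Need the full column D^4_{m',-3} for m'=−4..4 at α=0.1577, β=2.6163, γ=3.5389.
cos(β/2)=0.259637, sin(β/2)=0.965706
d^4_{-4,-3}: single k=1 term ⇒ +0.000217;  D = +0.000054-0.000210i
d^4_{-3,-3}: k∈[0..1] ⇒ +0.000021 -0.002000 = -0.001979;  D = -0.000186+0.001970i
d^4_{-2,-3}: k∈[0..1] ⇒ -0.000287 +0.011928 = +0.011640;  D = -0.000738-0.011617i
d^4_{-1,-3}: k∈[0..1] ⇒ +0.002268 -0.052284 = -0.050016;  D = +0.010972+0.048798i
d^4_{0,-3}: k∈[0..1] ⇒ -0.012573 +0.173936 = +0.161363;  D = -0.059684-0.149919i
d^4_{1,-3}: k∈[0..1] ⇒ +0.052284 -0.433984 = -0.381701;  D = +0.195123+0.328058i
d^4_{2,-3}: k∈[0..1] ⇒ -0.165010 +0.760932 = +0.595922;  D = -0.381288-0.457977i
d^4_{3,-3}: k∈[0..1] ⇒ +0.382738 -0.756416 = -0.373677;  D = +0.281223+0.246066i
d^4_{4,-3}: single k=0 term ⇒ -0.575211;  D = +0.487007+0.306091i
Y_4^{m'}(θ=2.6768,φ=4.0142) and Σ D·Y over m':
  (+0.0001-0.0002i)·(-0.0168+0.0061i)  (-0.0002+0.0020i)·(-0.0873-0.0504i)  (-0.0007-0.0116i)·(-0.0536-0.3041i)  (+0.0110+0.0488i)·(+0.3160-0.3766i)  (-0.0597-0.1499i)·(+0.1456+0.0000i)  (+0.1951+0.3281i)·(-0.3160-0.3766i)  (-0.3813-0.4580i)·(-0.0536+0.3041i)  (+0.2812+0.2461i)·(+0.0873-0.0504i)  (+0.4870+0.3061i)·(-0.0168-0.0061i)
Y_4^-3(R⁻¹ n̂) = +0.261971-0.279220i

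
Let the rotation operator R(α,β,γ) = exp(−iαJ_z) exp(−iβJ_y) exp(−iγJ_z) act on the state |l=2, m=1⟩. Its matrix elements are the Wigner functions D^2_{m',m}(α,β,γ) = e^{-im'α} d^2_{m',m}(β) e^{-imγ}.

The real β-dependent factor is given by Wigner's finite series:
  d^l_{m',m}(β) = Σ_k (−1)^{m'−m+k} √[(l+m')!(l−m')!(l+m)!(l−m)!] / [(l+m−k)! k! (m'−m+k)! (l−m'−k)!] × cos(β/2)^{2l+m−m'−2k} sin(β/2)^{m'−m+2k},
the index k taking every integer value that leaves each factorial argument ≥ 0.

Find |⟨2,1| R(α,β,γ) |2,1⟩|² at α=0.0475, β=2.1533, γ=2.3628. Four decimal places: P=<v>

D^2_{1,1}(0.0475,2.1533,2.3628) = e^{-i·1·0.0475}·d^2_{1,1}(2.1533)·e^{-i·1·2.3628}. Compute d first:
c=cos(2.1533/2)=0.474280, s=sin(2.1533/2)=0.880374; N=√[6·1·6·1]=6.000000
Admissible k: 0..1 (factorial args all ≥0)
  k=0: (−1)^0·6.0000/(6)·0.4743^4·0.8804^0 = +0.050599
  k=1: (−1)^1·6.0000/(2)·0.4743^2·0.8804^2 = -0.523029
d^2_{1,1}(2.1533) = +0.050599 -0.523029 = -0.472430
|D^2_{1,1}|² = |d^2_{1,1}(β)|² = (-0.472430)² = 0.223190 (the z-rotation phases have unit modulus)

P=0.2232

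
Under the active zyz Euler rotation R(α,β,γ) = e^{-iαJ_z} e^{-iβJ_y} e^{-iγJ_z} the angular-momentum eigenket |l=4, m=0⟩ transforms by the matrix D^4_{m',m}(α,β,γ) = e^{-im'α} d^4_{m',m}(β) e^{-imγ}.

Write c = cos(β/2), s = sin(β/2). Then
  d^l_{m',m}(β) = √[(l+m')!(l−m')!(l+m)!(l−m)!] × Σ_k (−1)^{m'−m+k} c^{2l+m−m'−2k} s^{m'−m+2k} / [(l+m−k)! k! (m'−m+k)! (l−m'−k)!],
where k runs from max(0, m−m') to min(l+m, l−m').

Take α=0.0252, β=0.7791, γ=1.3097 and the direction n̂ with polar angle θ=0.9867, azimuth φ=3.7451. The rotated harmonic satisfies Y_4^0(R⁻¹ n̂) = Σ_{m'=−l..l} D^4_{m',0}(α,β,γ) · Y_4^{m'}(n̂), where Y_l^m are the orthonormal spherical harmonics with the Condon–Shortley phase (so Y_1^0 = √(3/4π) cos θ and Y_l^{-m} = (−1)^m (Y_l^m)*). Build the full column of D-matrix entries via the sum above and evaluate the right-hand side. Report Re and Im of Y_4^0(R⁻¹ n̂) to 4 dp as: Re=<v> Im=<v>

Re=0.2869 Im=0.0000

Need the full column D^4_{m',0} for m'=−4..4 at α=0.0252, β=0.7791, γ=1.3097.
cos(β/2)=0.925080, sin(β/2)=0.379772
d^4_{-4,0}: single k=4 term ⇒ +0.127456;  D = +0.126809+0.012826i
d^4_{-3,0}: k∈[3..4] ⇒ +0.439066 -0.073998 = +0.365069;  D = +0.364026+0.027573i
d^4_{-2,0}: k∈[2..4] ⇒ +0.857518 -0.385389 +0.024357 = +0.496486;  D = +0.495855+0.025012i
d^4_{-1,0}: k∈[1..4] ⇒ +0.984676 -0.995709 +0.167811 -0.004714 = +0.152065;  D = +0.152016+0.003832i
d^4_{0,0}: k∈[0..4] ⇒ +0.536333 -1.446246 +0.548419 -0.041079 +0.000433 = -0.402140;  D = -0.402140+0.000000i
d^4_{1,0}: k∈[0..3] ⇒ -0.984676 +0.995709 -0.167811 +0.004714 = -0.152065;  D = -0.152016+0.003832i
d^4_{2,0}: k∈[0..2] ⇒ +0.857518 -0.385389 +0.024357 = +0.496486;  D = +0.495855-0.025012i
d^4_{3,0}: k∈[0..1] ⇒ -0.439066 +0.073998 = -0.365069;  D = -0.364026+0.027573i
d^4_{4,0}: single k=0 term ⇒ +0.127456;  D = +0.126809-0.012826i
Y_4^{m'}(θ=0.9867,φ=3.7451) and Σ D·Y over m':
  (+0.1268+0.0128i)·(-0.1600-0.1425i)  (+0.3640+0.0276i)·(+0.0951+0.3892i)  (+0.4959+0.0250i)·(+0.0935-0.2456i)  (+0.1520+0.0038i)·(+0.1561-0.1076i)  (-0.4021+0.0000i)·(-0.3053+0.0000i)  (-0.1520+0.0038i)·(-0.1561-0.1076i)  (+0.4959-0.0250i)·(+0.0935+0.2456i)  (-0.3640+0.0276i)·(-0.0951+0.3892i)  (+0.1268-0.0128i)·(-0.1600+0.1425i)
Y_4^0(R⁻¹ n̂) = +0.286941+0.000000i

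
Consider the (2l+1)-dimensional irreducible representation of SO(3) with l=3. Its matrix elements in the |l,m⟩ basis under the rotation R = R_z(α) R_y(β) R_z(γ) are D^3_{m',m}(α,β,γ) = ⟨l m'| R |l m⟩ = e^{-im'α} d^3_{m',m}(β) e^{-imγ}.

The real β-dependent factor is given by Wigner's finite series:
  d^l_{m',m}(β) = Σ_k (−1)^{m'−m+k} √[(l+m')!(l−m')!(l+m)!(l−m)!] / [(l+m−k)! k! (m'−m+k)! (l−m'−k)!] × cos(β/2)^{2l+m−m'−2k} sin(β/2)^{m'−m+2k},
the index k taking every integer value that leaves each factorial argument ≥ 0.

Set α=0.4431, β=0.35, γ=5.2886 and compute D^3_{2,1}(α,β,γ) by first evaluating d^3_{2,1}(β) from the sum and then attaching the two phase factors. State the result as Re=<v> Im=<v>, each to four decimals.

Re=-0.4751 Im=-0.0517

D^3_{2,1}(0.4431,0.35,5.2886) = e^{-i·2·0.4431}·d^3_{2,1}(0.35)·e^{-i·1·5.2886}. Compute d first:
c=cos(0.35/2)=0.984727, s=sin(0.35/2)=0.174108; N=√[120·1·24·2]=75.894664
k∈{0,1} keeps every argument non-negative
  k=0: (−1)^1·75.8947/(24)·0.9847^5·0.1741^1 = -0.509797
  k=1: (−1)^2·75.8947/(12)·0.9847^3·0.1741^3 = +0.031874
d^3_{2,1}(0.35) = -0.509797 +0.031874 = -0.477923
Attach z-rotation phases: D = e^{-i(2)(0.4431)}·(-0.477923)·e^{-i(1)(5.2886)} = -0.475119-0.051698i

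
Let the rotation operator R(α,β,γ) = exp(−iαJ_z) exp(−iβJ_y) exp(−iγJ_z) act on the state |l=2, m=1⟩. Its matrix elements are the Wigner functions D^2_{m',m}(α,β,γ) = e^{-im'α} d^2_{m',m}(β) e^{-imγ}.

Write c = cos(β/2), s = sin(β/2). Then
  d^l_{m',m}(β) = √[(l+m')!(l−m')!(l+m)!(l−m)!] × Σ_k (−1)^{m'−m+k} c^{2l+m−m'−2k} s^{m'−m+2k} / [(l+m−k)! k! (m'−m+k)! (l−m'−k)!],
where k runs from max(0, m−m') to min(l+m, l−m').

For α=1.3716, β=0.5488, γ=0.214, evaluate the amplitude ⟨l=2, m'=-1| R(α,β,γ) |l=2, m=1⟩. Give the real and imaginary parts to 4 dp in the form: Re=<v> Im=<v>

Re=0.0798 Im=0.1820

D^2_{-1,1}(1.3716,0.5488,0.214) = e^{-i·-1·1.3716}·d^2_{-1,1}(0.5488)·e^{-i·1·0.214}. Compute d first:
With c≡cos(β/2)=0.962588 and s≡sin(β/2)=0.270969, N=[1·6·6·1]^{1/2}=6.000000
Admissible k: 2..3 (factorial args all ≥0)
  k=2: (−1)^0·6.0000/(2)·0.9626^2·0.2710^2 = +0.204100
  k=3: (−1)^1·6.0000/(6)·0.9626^0·0.2710^4 = -0.005391
d^2_{-1,1}(0.5488) = +0.204100 -0.005391 = +0.198709
Attach z-rotation phases: D = e^{-i(-1)(1.3716)}·(+0.198709)·e^{-i(1)(0.214)} = +0.079789+0.181986i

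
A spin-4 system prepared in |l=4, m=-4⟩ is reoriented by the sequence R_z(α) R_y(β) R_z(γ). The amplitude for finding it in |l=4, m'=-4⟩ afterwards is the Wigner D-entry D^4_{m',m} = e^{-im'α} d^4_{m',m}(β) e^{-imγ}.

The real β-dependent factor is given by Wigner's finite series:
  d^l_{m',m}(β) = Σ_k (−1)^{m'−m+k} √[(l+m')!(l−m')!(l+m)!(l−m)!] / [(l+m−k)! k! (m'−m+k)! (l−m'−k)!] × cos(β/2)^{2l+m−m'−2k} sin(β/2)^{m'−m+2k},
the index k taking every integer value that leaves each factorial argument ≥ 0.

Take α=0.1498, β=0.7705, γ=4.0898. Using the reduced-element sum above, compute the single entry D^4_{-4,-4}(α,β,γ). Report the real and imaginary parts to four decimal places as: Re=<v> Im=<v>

Re=-0.1713 Im=-0.5162

D^4_{-4,-4}(0.1498,0.7705,4.0898) = e^{-i·-4·0.1498}·d^4_{-4,-4}(0.7705)·e^{-i·-4·4.0898}. Compute d first:
Half-angle: c=0.926705, s=0.375791. N=√(1·40320·1·40320)=40320.000000
The bounds max(0,m−m')=0 and min(l+m,l−m')=0 give 1 term
  k=0: (−1)^0·40320.0000/(40320)·0.9267^8·0.3758^0 = +0.543914
d^4_{-4,-4}(0.7705) = +0.543914
D = (+0.825787+0.563982i)·(+0.543914)·(-0.795335-0.606170i) = -0.171283-0.516241i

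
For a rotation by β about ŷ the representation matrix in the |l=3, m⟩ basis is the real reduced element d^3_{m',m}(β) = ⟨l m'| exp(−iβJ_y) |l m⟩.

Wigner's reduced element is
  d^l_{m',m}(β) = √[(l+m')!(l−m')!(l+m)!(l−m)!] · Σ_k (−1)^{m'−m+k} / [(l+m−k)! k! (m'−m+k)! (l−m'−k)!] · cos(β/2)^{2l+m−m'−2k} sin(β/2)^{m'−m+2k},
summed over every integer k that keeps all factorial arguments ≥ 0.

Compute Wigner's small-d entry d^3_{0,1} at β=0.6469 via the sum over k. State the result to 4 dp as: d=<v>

d=0.5699

d^3_{0,1}(β=0.6469) via Wigner's sum:
Half-angle: c=0.948145, s=0.317840. N=√(6·6·24·2)=41.569219
Admissible k: 1..3 (factorial args all ≥0)
  k=1: (−1)^0·41.5692/(12)·0.9481^5·0.3178^1 = +0.843667
  k=2: (−1)^1·41.5692/(4)·0.9481^3·0.3178^3 = -0.284419
  k=3: (−1)^2·41.5692/(12)·0.9481^1·0.3178^5 = +0.010654
d^3_{0,1}(0.6469) = +0.843667 -0.284419 +0.010654 = +0.569902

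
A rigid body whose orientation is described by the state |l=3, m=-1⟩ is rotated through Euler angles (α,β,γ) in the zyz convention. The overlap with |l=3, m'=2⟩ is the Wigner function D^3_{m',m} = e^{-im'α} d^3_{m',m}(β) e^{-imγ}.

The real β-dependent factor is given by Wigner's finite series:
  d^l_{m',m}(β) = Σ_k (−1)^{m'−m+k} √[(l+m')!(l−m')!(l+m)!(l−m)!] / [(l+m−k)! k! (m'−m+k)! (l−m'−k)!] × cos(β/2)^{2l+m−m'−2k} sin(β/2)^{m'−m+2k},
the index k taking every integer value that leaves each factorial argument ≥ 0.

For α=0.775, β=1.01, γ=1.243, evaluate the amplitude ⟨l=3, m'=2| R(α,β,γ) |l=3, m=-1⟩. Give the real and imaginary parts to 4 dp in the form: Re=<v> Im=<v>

Split into d^3_{2,-1}(β=1.01) × two z-phases.
With c≡cos(β/2)=0.875174 and s≡sin(β/2)=0.483807, N=[120·1·2·24]^{1/2}=75.894664
The bounds max(0,m−m')=0 and min(l+m,l−m')=1 give 2 terms
  k=0: (−1)^3·75.8947/(12)·0.8752^3·0.4838^3 = -0.480100
  k=1: (−1)^4·75.8947/(24)·0.8752^1·0.4838^5 = +0.073360
d^3_{2,-1}(1.01) = -0.480100 +0.073360 = -0.406740
Attach z-rotation phases: D = e^{-i(2)(0.775)}·(-0.406740)·e^{-i(-1)(1.243)} = -0.387723+0.122917i

Re=-0.3877 Im=0.1229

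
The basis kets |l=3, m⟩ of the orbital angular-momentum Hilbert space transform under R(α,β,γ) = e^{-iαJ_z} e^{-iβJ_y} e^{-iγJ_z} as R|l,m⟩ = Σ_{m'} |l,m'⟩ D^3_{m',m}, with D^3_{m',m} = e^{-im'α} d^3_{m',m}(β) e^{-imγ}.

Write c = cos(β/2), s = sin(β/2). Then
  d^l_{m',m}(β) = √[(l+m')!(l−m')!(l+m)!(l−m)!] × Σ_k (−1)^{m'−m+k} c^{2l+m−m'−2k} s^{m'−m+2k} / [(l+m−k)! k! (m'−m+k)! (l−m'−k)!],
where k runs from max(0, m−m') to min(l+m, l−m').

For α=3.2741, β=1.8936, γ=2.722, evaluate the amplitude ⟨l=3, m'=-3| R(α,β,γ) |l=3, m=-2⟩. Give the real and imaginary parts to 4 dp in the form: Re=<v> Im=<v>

Re=-0.1224 Im=0.0579

Split into d^3_{-3,-2}(β=1.8936) × two z-phases.
With c≡cos(β/2)=0.584283 and s≡sin(β/2)=0.811550, N=[1·720·1·120]^{1/2}=293.938769
k: max(0,(-2)−(-3))=1 … min(3+(-2),3−(-3))=1
  k=1: (−1)^0·293.9388/(120)·0.5843^5·0.8115^1 = +0.135365
d^3_{-3,-2}(1.8936) = +0.135365
Phases: e^{-i·(-3)·3.2741}=-0.922023-0.387135i, e^{-i·(-2)·2.722}=+0.668069-0.744099i ⇒ D=-0.122376+0.057861i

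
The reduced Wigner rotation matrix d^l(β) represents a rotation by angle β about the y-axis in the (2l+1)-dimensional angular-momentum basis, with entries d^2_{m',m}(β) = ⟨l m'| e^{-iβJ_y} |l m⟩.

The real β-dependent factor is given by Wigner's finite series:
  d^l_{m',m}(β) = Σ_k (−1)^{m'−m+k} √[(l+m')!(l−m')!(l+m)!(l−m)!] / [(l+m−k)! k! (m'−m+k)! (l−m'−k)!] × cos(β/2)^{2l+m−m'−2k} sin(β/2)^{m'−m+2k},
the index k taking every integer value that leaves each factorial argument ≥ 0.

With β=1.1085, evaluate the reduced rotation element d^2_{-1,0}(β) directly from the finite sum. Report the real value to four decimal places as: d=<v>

d^2_{-1,0}(β=1.1085) via Wigner's sum:
Half-angle: c=0.850295, s=0.526306. N=√(1·6·2·2)=4.898979
The bounds max(0,m−m')=1 and min(l+m,l−m')=2 give 2 terms
  k=1: (−1)^0·4.8990/(2)·0.8503^3·0.5263^1 = +0.792544
  k=2: (−1)^1·4.8990/(2)·0.8503^1·0.5263^3 = -0.303641
d^2_{-1,0}(1.1085) = +0.792544 -0.303641 = +0.488903

d=0.4889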